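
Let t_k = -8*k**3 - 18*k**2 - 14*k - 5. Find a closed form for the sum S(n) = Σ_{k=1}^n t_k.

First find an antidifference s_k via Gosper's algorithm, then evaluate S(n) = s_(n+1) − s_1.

S(n) = n*(-2*n**3 - 10*n**2 - 18*n - 15)

Compute t_(k+1)/t_k: get (8*k**3 + 42*k**2 + 74*k + 45)/(8*k**3 + 18*k**2 + 14*k + 5).
A = 1, B = 1, C = k**3 + 9*k**2/4 + 7*k/4 + 5/8.
Need (1)·f(k+1) − (1)·f(k) = k**3 + 9*k**2/4 + 7*k/4 + 5/8.
From deg A=0, deg B=0, deg C=3: d=4.
Solving with deg f ≤ 4: f(k) = k*(2*k**3 + 2*k**2 + 1)/8.
Then R = B(k−1)f/C = k*(2*k**3 + 2*k**2 + 1)/((4*k + 5)*(2*k**2 + 2*k + 1)), so s_k = R(k)·t_k = -2*k**4 - 2*k**3 - k.
Check: Δs_k = -8*k**3 - 18*k**2 - 14*k - 5. ✓
s_(n+1) = -2*n**4 - 10*n**3 - 18*n**2 - 15*n - 5 and s_(1) = -5, so S(n) = n*(-2*n**3 - 10*n**2 - 18*n - 15).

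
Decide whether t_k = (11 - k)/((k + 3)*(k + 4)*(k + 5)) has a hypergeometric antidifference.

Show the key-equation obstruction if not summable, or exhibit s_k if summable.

Yes. s_k = k*(k + 10)/(3*(k + 3)*(k + 4)).

Step 1: r(k) = (k - 10)*(k + 3)/((k - 11)*(k + 6)).
Factor: A=k + 3; B=k + 6; C=k - 11.
f must satisfy (k + 3)·f(k+1) − (k + 5)·f(k) = k - 11.
From deg A=1, deg B=1, deg C=1: d=2.
A polynomial solution: f(k) = -k*(k + 10)/3.
Certificate R = B(k−1)f/C = -k*(k + 5)*(k + 10)/(3*(k - 11)) gives s_k = k*(k + 10)/(3*(k + 3)*(k + 4)).
Check: Δs_k = (11 - k)/(k**3 + 12*k**2 + 47*k + 60). ✓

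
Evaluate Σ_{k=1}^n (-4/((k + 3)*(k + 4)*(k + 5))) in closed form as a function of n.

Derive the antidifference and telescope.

S(n) = n*(-n - 9)/(10*(n**2 + 9*n + 20))

Compute t_(k+1)/t_k: get (k + 3)/(k + 6).
A = k + 3, B = k + 6, C = 1.
Set up (k + 3)·f(k+1) − (k + 5)·f(k) − (1) = 0.
Degrees (1,1,0) ⇒ d ≤ 2.
Solving with deg f ≤ 2: f(k) = k*(k + 7)/24.
R(k) = B(k−1)·f(k)/C(k) = k*(k + 5)*(k + 7)/24; s_k = R·t_k = k*(-k - 7)/(6*(k + 3)*(k + 4)).
Check: Δs_k = -4/(k**3 + 12*k**2 + 47*k + 60). ✓
Telescope: S(n) = s_(n+1) − s_(1) = (-n**2 - 9*n - 8)/(6*(n**2 + 9*n + 20)) − (-1/15) = n*(-n - 9)/(10*(n**2 + 9*n + 20)).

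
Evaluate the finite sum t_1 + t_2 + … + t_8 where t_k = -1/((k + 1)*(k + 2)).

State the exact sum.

Σ = -2/5

Ratio r(k) = (k + 1)/(k + 3).
So A=k + 1 and B=k + 3, with C=1.
Need (k + 1)·f(k+1) − (k + 2)·f(k) = 1.
Degrees (1,1,0) ⇒ d ≤ 1.
Solve for f: f(k) = k (degree 1 ≤ 1).
Certificate R = B(k−1)f/C = k*(k + 2) gives s_k = -k/(k + 1).
s_(k+1) − s_k = -1/(k**2 + 3*k + 2) = t_k.
Σ_(k=1)^(8) t_k = s_(9) − s_(1) = -9/10 − (-1/2) = -2/5.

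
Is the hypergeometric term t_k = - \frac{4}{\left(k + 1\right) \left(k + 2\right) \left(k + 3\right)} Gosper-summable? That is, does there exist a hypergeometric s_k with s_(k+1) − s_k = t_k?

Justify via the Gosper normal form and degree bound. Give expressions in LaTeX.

Ratio r(k) = (k + 1)/(k + 4).
Gosper form: A/B · C(k+1)/C(k) with A=k + 1, B=k + 4, C=1.
f must satisfy (k + 1)·f(k+1) − (k + 3)·f(k) = 1.
deg f ≤ 2 (via 1,1,0).
Match coefficients ⇒ f(k) = k*(k + 3)/4.
Certificate R = B(k−1)f/C = k*(k + 3)**2/4 gives s_k = k*(-k - 3)/((k + 1)*(k + 2)).
Δs = -4/(k**3 + 6*k**2 + 11*k + 6), as required.

Yes. s_k = \frac{k \left(- k - 3\right)}{\left(k + 1\right) \left(k + 2\right)}.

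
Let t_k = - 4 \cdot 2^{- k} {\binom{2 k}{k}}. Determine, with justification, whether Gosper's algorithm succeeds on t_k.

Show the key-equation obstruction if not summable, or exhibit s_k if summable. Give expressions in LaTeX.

Step 1: r(k) = (2*k + 1)/(k + 1).
Take A(k)=2*k + 1, B(k)=k + 1, C(k)=1.
f must satisfy (2*k + 1)·f(k+1) − (k)·f(k) = 1.
d = -1 from the (1,1,0) case.
Negative degree bound (-1): no f exists, t_k not Gosper-summable.

No; the degree bound rules out any f.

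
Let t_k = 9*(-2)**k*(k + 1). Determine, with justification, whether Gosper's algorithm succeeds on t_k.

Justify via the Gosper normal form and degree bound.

Yes. s_k = (-2)**k*(-3*k - 1).

t_(k+1)/t_k = 2*(-k - 2)/(k + 1).
A = -2, B = 1, C = k + 1.
Key eq: (-2)·f(k+1) = (1)·f(k) + (k + 1).
Bound: deg f ≤ 1.
Solving with deg f ≤ 1: f(k) = -(3*k + 1)/9.
So s_k = (B(k−1)f/C)·t_k = (-(3*k + 1)/(9*(k + 1)))·t_k = (-2)**k*(-3*k - 1).
Verify: 9*(-2)**k*(k + 1) matches t_k.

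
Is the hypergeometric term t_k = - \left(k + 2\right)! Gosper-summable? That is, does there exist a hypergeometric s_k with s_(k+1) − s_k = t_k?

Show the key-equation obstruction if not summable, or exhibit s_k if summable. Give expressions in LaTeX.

Step 1: r(k) = k + 3.
Gosper form: A/B · C(k+1)/C(k) with A=k + 3, B=1, C=1.
f must satisfy (k + 3)·f(k+1) − (1)·f(k) = 1.
Degrees (1,0,0) ⇒ d ≤ -1.
Negative degree bound (-1): no f exists, t_k not Gosper-summable.

No. Not Gosper-summable.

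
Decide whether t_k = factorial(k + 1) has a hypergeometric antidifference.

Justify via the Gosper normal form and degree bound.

No — key equation has no polynomial f.

t_(k+1)/t_k = k + 2.
So A=k + 2 and B=1, with C=1.
f must satisfy (k + 2)·f(k+1) − (1)·f(k) = 1.
d = -1 from the (1,0,0) case.
deg f ≤ -1 is impossible — no certificate.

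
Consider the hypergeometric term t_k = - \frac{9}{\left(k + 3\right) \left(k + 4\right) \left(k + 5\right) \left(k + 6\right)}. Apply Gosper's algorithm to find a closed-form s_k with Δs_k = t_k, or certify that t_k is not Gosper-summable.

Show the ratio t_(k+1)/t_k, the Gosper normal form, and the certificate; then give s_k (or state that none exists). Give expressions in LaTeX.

s_k = \frac{k \left(- k^{2} - 12 k - 47\right)}{20 \left(k + 3\right) \left(k + 4\right) \left(k + 5\right)}

Compute t_(k+1)/t_k: get (k + 3)/(k + 7).
Take A(k)=k + 3, B(k)=k + 7, C(k)=1.
Solve (k + 3)·f(k+1) − (k + 6)·f(k) = 1.
deg f ≤ 3 (via 1,1,0).
A polynomial solution: f(k) = k*(k**2 + 12*k + 47)/180.
Get s_k = R·t_k = k*(-k**2 - 12*k - 47)/(20*(k + 3)*(k + 4)*(k + 5)) with R(k) = B(k−1)f(k)/C(k) = k*(k + 6)*(k**2 + 12*k + 47)/180.
Check: Δs_k = -9/(k**4 + 18*k**3 + 119*k**2 + 342*k + 360). ✓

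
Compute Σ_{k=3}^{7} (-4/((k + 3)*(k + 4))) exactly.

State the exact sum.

Σ = -10/33

The ratio is (k + 3)/(k + 5).
A = k + 3, B = k + 5, C = 1.
Key eq: (k + 3)·f(k+1) = (k + 4)·f(k) + (1).
From deg A=1, deg B=1, deg C=0: d=1.
Match coefficients ⇒ f(k) = k/3.
Get s_k = R·t_k = -4*k/(3*k + 9) with R(k) = B(k−1)f(k)/C(k) = k*(k + 4)/3.
s_(k+1) − s_k = -4/(k**2 + 7*k + 12) = t_k.
Telescoping: Σ = s_(8) − s_(3) = -32/33 − (-2/3) = -10/33.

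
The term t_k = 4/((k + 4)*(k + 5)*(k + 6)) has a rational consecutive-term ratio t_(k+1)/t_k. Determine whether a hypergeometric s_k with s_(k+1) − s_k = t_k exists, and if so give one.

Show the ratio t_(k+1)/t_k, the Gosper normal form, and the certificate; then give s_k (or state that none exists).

s_k = k*(k + 9)/(10*(k + 4)*(k + 5))

Ratio r(k) = (k + 4)/(k + 7).
Normal form (A,B,C) = (k + 4, k + 7, 1).
Key eq: (k + 4)·f(k+1) = (k + 6)·f(k) + (1).
Degrees (1,1,0) ⇒ d ≤ 2.
Solving with deg f ≤ 2: f(k) = k*(k + 9)/40.
Certificate R = B(k−1)f/C = k*(k + 6)*(k + 9)/40 gives s_k = k*(k + 9)/(10*(k + 4)*(k + 5)).
s_(k+1) − s_k = 4/(k**3 + 15*k**2 + 74*k + 120) = t_k.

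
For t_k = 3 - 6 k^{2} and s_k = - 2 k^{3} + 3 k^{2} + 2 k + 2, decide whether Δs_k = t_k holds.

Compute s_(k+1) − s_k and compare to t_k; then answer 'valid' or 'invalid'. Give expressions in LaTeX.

Valid: the claim telescopes to t_k.

s_(k+1) = -2*k**3 - 3*k**2 + 2*k + 5
s_(k+1) − s_k = 3 - 6*k**2
(s_(k+1) − s_k) − t_k = 0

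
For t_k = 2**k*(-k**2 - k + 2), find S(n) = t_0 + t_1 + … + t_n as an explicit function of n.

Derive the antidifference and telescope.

Compute t_(k+1)/t_k: get 2*k*(k + 3)/(k**2 + k - 2).
Gosper form: A/B · C(k+1)/C(k) with A=2, B=1, C=k**2 + k - 2.
f must satisfy (2)·f(k+1) − (1)·f(k) = k**2 + k - 2.
From deg A=0, deg B=0, deg C=2: d=2.
Match coefficients ⇒ f(k) = (k - 2)*(k - 1).
Then R = B(k−1)f/C = (k - 2)/(k + 2), so s_k = R(k)·t_k = 2**k*(-k**2 + 3*k - 2).
Verify: 2**k*(-k**2 - k + 2) matches t_k.
Telescope: S(n) = s_(n+1) − s_(0) = 2**(n + 1)*n*(1 - n) − (-2) = -2*2**n*n**2 + 2*2**n*n + 2.

S(n) = -2*2**n*n**2 + 2*2**n*n + 2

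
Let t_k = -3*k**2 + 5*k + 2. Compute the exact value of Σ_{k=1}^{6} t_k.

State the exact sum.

Ratio r(k) = (3*k**2 + k - 4)/(3*k**2 - 5*k - 2).
Normal form (A,B,C) = (1, 1, k**2 - 5*k/3 - 2/3).
f must satisfy (1)·f(k+1) − (1)·f(k) = k**2 - 5*k/3 - 2/3.
deg f ≤ 3 (via 0,0,2).
Coefficient equations give f(k) = k*(k**2 - 4*k + 1)/3.
Certificate R = B(k−1)f/C = k*(k**2 - 4*k + 1)/((k - 2)*(3*k + 1)) gives s_k = k*(-k**2 + 4*k - 1).
Verify: -3*k**2 + 5*k + 2 matches t_k.
Evaluate s at k=7 and k=1: -154 and 2; difference -156.

Σ = -156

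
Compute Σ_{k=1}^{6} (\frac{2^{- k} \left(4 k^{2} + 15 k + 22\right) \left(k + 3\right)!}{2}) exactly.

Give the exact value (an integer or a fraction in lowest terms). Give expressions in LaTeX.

Ratio r(k) = (k + 4)*(15*k + 4*(k + 1)**2 + 37)/(2*(4*k**2 + 15*k + 22)).
Take A(k)=k/2 + 2, B(k)=1, C(k)=k**2 + 15*k/4 + 11/2.
Key eq: (k/2 + 2)·f(k+1) = (1)·f(k) + (k**2 + 15*k/4 + 11/2).
Bound: deg f ≤ 1.
Match coefficients ⇒ f(k) = (4*k + 3)/2.
R(k) = B(k−1)·f(k)/C(k) = 2*(4*k + 3)/(4*k**2 + 15*k + 22); s_k = R·t_k = (4*k + 3)*factorial(k + 3)/2**k.
Δs = (4*k**2 + 15*k + 22)*factorial(k + 3)/(2*2**k), as required.
Sum = s_(7) − s_(1); s_(7) = 878850, s_(1) = 84 ⇒ 878766.

Σ = 878766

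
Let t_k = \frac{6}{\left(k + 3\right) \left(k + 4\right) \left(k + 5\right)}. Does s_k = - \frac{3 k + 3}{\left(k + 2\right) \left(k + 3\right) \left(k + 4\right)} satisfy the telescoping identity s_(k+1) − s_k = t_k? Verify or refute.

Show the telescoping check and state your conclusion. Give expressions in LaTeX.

Invalid: residual - \frac{9}{k^{4} + 14 k^{3} + 71 k^{2} + 154 k + 120} ≠ 0.

s_(k+1) = 3*(-k - 2)/((k + 3)*(k + 4)*(k + 5))
s_(k+1) − s_k = 3*(2*k + 1)/(k**4 + 14*k**3 + 71*k**2 + 154*k + 120)
(s_(k+1) − s_k) − t_k = -9/(k**4 + 14*k**3 + 71*k**2 + 154*k + 120)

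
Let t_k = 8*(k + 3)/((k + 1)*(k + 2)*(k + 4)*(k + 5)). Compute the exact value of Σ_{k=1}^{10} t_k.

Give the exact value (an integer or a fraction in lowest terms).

Σ = 17/45

Compute t_(k+1)/t_k: get (k + 1)*(k + 4)**2/((k + 3)**2*(k + 6)).
Gosper form: A/B · C(k+1)/C(k) with A=k + 1, B=k + 6, C=k**2 + 6*k + 9.
Set up (k + 1)·f(k+1) − (k + 5)·f(k) − (k**2 + 6*k + 9) = 0.
deg f ≤ 4 (via 1,1,2).
Match coefficients ⇒ f(k) = k*(k + 2)*(k + 3)*(k + 5)/8.
Certificate R = B(k−1)f/C = k*(k + 2)*(k + 5)**2/(8*(k + 3)) gives s_k = k*(k + 5)/(k**2 + 5*k + 4).
Δs = 8*(k + 3)/(k**4 + 12*k**3 + 49*k**2 + 78*k + 40), as required.
Sum = s_(11) − s_(1); s_(11) = 44/45, s_(1) = 3/5 ⇒ 17/45.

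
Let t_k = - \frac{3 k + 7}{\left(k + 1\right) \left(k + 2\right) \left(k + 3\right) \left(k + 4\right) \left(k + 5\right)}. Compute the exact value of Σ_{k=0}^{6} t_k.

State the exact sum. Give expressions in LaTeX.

t_(k+1)/t_k = (k + 1)*(3*k + 10)/((k + 6)*(3*k + 7)).
Take A(k)=k + 1, B(k)=k + 6, C(k)=k + 7/3.
Need (k + 1)·f(k+1) − (k + 5)·f(k) = k + 7/3.
From deg A=1, deg B=1, deg C=1: d=4.
Solve for f: f(k) = k*(k + 2)*(k**2 + 8*k + 19)/36 (degree 4 ≤ 4).
R(k) = B(k−1)·f(k)/C(k) = k*(k + 2)*(k + 5)*(k**2 + 8*k + 19)/(12*(3*k + 7)); s_k = R·t_k = k*(-k**2 - 8*k - 19)/(12*(k**3 + 8*k**2 + 19*k + 12)).
Check: Δs_k = (-3*k - 7)/(k**5 + 15*k**4 + 85*k**3 + 225*k**2 + 274*k + 120). ✓
Telescoping: Σ = s_(7) − s_(0) = -217/2640 − (0) = -217/2640.

Σ = -217/2640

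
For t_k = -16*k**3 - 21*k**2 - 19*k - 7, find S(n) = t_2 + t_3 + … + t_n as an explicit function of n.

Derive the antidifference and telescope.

r(k) = (16*k**3 + 69*k**2 + 109*k + 63)/(16*k**3 + 21*k**2 + 19*k + 7) after simplifying.
A = 1, B = 1, C = k**3 + 21*k**2/16 + 19*k/16 + 7/16.
Need (1)·f(k+1) − (1)·f(k) = k**3 + 21*k**2/16 + 19*k/16 + 7/16.
Degrees (0,0,3) ⇒ d ≤ 4.
Solve for f: f(k) = k*(4*k**3 - k**2 + 3*k + 1)/16 (degree 4 ≤ 4).
R(k) = B(k−1)·f(k)/C(k) = k*(4*k**3 - k**2 + 3*k + 1)/(16*k**3 + 21*k**2 + 19*k + 7); s_k = R·t_k = k*(-4*k**3 + k**2 - 3*k - 1).
Check: Δs_k = -16*k**3 - 21*k**2 - 19*k - 7. ✓
s_(n+1) = -4*n**4 - 15*n**3 - 24*n**2 - 20*n - 7 and s_(2) = -70, so S(n) = -4*n**4 - 15*n**3 - 24*n**2 - 20*n + 63.

S(n) = -4*n**4 - 15*n**3 - 24*n**2 - 20*n + 63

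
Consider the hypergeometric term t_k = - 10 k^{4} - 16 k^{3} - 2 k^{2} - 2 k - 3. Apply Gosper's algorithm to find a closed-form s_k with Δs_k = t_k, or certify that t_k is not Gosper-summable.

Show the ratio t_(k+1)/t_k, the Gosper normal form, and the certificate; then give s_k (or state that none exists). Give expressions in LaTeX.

t_(k+1)/t_k = (10*k**4 + 56*k**3 + 110*k**2 + 94*k + 33)/(10*k**4 + 16*k**3 + 2*k**2 + 2*k + 3).
Factor: A=1; B=1; C=k**4 + 8*k**3/5 + k**2/5 + k/5 + 3/10.
Solve (1)·f(k+1) − (1)·f(k) = k**4 + 8*k**3/5 + k**2/5 + k/5 + 3/10.
Degrees (0,0,4) ⇒ d ≤ 5.
Coefficient equations give f(k) = k*(2*k**4 - k**3 - 4*k**2 + 4*k + 2)/10.
R(k) = B(k−1)·f(k)/C(k) = k*(2*k**4 - k**3 - 4*k**2 + 4*k + 2)/(10*k**4 + 16*k**3 + 2*k**2 + 2*k + 3); s_k = R·t_k = k*(-2*k**4 + k**3 + 4*k**2 - 4*k - 2).
Δs = -10*k**4 - 16*k**3 - 2*k**2 - 2*k - 3, as required.

s_k = k \left(- 2 k^{4} + k^{3} + 4 k^{2} - 4 k - 2\right)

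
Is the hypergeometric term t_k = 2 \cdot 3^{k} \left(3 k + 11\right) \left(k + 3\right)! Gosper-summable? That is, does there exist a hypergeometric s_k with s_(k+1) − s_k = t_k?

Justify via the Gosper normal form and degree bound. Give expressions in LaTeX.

Yes. s_k = 2 \cdot 3^{k} \left(k + 3\right)!.

Ratio r(k) = 3*(k + 4)*(3*k + 14)/(3*k + 11).
So A=3*k + 12 and B=1, with C=k + 11/3.
Set up (3*k + 12)·f(k+1) − (1)·f(k) − (k + 11/3) = 0.
d = 0 from the (1,0,1) case.
Solving with deg f ≤ 0: f(k) = 1/3.
Certificate R = B(k−1)f/C = 1/(3*k + 11) gives s_k = 2*3**k*factorial(k + 3).
Verify: 2*3**k*(3*k + 11)*factorial(k + 3) matches t_k.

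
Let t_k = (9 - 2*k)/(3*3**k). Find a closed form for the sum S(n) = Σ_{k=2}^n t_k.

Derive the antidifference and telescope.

S(n) = 3**(-n - 2)*(2*3**n + 3*n - 9)

Step 1: r(k) = (2*k - 7)/(3*(2*k - 9)).
So A=1/3 and B=1, with C=k - 9/2.
Key eq: (1/3)·f(k+1) = (1)·f(k) + (k - 9/2).
d = 1 from the (0,0,1) case.
Solve for f: f(k) = -3*(k - 4)/2 (degree 1 ≤ 1).
Certificate R = B(k−1)f/C = -3*(k - 4)/(2*k - 9) gives s_k = (k - 4)/3**k.
s_(k+1) − s_k = (9 - 2*k)/(3*3**k) = t_k.
s_(n+1) = 3**(-n - 1)*(n - 3) and s_(2) = -2/9, so S(n) = 3**(-n - 2)*(2*3**n + 3*n - 9).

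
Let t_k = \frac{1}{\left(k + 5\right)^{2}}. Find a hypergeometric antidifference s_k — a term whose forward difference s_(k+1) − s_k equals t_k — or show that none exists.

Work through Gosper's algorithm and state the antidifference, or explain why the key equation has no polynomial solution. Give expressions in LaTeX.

Ratio r(k) = (k + 5)**2/(k + 6)**2.
Take A(k)=k**2 + 10*k + 25, B(k)=k**2 + 12*k + 36, C(k)=1.
Key eq: (k**2 + 10*k + 25)·f(k+1) = (k**2 + 10*k + 25)·f(k) + (1).
Bound: deg f ≤ 0.
Put f(k) = c0: A·f(k+1) − B(k−1)·f(k) − C = -1; need -1 = 0 — inconsistent ⇒ no f, not summable.

none (Gosper's algorithm certifies no s_k)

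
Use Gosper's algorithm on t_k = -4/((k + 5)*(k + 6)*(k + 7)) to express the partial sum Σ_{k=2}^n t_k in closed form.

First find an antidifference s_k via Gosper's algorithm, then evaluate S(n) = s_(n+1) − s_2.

The ratio is (k + 5)/(k + 8).
Normal form (A,B,C) = (k + 5, k + 8, 1).
Need (k + 5)·f(k+1) − (k + 7)·f(k) = 1.
d = 2 from the (1,1,0) case.
Coefficient equations give f(k) = k*(k + 11)/60.
Then R = B(k−1)f/C = k*(k + 7)*(k + 11)/60, so s_k = R(k)·t_k = k*(-k - 11)/(15*(k + 5)*(k + 6)).
Δs = -4/(k**3 + 18*k**2 + 107*k + 210), as required.
Telescope: S(n) = s_(n+1) − s_(2) = (-n**2 - 13*n - 12)/(15*(n**2 + 13*n + 42)) − (-13/420) = (-n**2 - 13*n + 14)/(28*(n**2 + 13*n + 42)).

S(n) = (-n**2 - 13*n + 14)/(28*(n**2 + 13*n + 42))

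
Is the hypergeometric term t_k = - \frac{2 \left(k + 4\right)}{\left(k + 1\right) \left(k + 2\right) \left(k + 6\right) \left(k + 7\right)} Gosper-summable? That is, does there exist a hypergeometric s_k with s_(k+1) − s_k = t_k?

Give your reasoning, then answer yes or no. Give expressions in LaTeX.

The ratio is (k + 1)*(k + 5)*(k + 6)/((k + 3)*(k + 4)*(k + 8)).
Normal form (A,B,C) = (k + 1, k + 8, k**4 + 16*k**3 + 95*k**2 + 248*k + 240).
Need (k + 1)·f(k+1) − (k + 7)·f(k) = k**4 + 16*k**3 + 95*k**2 + 248*k + 240.
d = 6 from the (1,1,4) case.
Coefficient equations give f(k) = k*(k + 2)*(k + 3)*(k + 4)*(k + 5)*(k + 7)/12.
R(k) = B(k−1)·f(k)/C(k) = k*(k + 2)*(k + 7)**2/(12*(k + 4)); s_k = R·t_k = k*(-k - 7)/(6*(k**2 + 7*k + 6)).
Verify: 2*(-k - 4)/(k**4 + 16*k**3 + 83*k**2 + 152*k + 84) matches t_k.

Yes. s_k = \frac{k \left(- k - 7\right)}{6 \left(k^{2} + 7 k + 6\right)}.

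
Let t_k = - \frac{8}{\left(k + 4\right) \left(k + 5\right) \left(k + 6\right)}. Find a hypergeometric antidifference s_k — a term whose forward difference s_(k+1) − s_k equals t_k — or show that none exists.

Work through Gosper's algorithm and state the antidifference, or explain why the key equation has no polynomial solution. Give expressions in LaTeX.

Ratio r(k) = (k + 4)/(k + 7).
Take A(k)=k + 4, B(k)=k + 7, C(k)=1.
Need (k + 4)·f(k+1) − (k + 6)·f(k) = 1.
From deg A=1, deg B=1, deg C=0: d=2.
Solve for f: f(k) = k*(k + 9)/40 (degree 2 ≤ 2).
R(k) = B(k−1)·f(k)/C(k) = k*(k + 6)*(k + 9)/40; s_k = R·t_k = k*(-k - 9)/(5*(k + 4)*(k + 5)).
Verify: -8/(k**3 + 15*k**2 + 74*k + 120) matches t_k.

s_k = \frac{k \left(- k - 9\right)}{5 \left(k + 4\right) \left(k + 5\right)}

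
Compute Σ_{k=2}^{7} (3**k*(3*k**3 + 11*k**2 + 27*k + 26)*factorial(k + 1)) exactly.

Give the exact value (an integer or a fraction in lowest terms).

Σ = 161898185808

r(k) = 3*(3*k**4 + 26*k**3 + 98*k**2 + 183*k + 134)/(3*k**3 + 11*k**2 + 27*k + 26) after simplifying.
Normal form (A,B,C) = (3*k + 6, 1, k**3 + 11*k**2/3 + 9*k + 26/3).
Need (3*k + 6)·f(k+1) − (1)·f(k) = k**3 + 11*k**2/3 + 9*k + 26/3.
d = 2 from the (1,0,3) case.
Solve for f: f(k) = (k**2 + 4)/3 (degree 2 ≤ 2).
R(k) = B(k−1)·f(k)/C(k) = (k**2 + 4)/(3*k**3 + 11*k**2 + 27*k + 26); s_k = R·t_k = 3**k*(k**2 + 4)*factorial(k + 1).
Verify: 3**k*(3*k**3 + 11*k**2 + 27*k + 26)*factorial(k + 1) matches t_k.
Telescoping: Σ = s_(8) − s_(2) = 161898186240 − (432) = 161898185808.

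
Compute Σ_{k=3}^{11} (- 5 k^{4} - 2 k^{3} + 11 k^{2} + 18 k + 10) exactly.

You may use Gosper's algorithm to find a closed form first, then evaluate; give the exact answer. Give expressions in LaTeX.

Σ = -201744

t_(k+1)/t_k = (5*k**4 + 22*k**3 + 25*k**2 - 14*k - 32)/(5*k**4 + 2*k**3 - 11*k**2 - 18*k - 10).
Factor: A=1; B=1; C=k**4 + 2*k**3/5 - 11*k**2/5 - 18*k/5 - 2.
Key eq: (1)·f(k+1) = (1)·f(k) + (k**4 + 2*k**3/5 - 11*k**2/5 - 18*k/5 - 2).
deg f ≤ 5 (via 0,0,4).
Coefficient equations give f(k) = k*(k + 1)*(k**3 - 3*k**2 - 3)/5.
So s_k = (B(k−1)f/C)·t_k = (k*(k**3 - 3*k**2 - 3)/(5*k**3 - 3*k**2 - 8*k - 10))·t_k = k*(-k**4 + 2*k**3 + 3*k**2 + 3*k + 3).
Verify: -5*k**4 - 2*k**3 + 11*k**2 + 18*k + 10 matches t_k.
Sum = s_(12) − s_(3); s_(12) = -201708, s_(3) = 36 ⇒ -201744.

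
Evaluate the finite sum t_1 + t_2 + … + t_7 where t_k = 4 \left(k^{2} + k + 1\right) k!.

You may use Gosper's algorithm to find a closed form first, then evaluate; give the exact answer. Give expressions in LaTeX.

Ratio r(k) = (k + 1)*(k + (k + 1)**2 + 2)/(k**2 + k + 1).
Normal form (A,B,C) = (k + 1, 1, k**2 + k + 1).
Solve (k + 1)·f(k+1) − (1)·f(k) = k**2 + k + 1.
From deg A=1, deg B=0, deg C=2: d=1.
Match coefficients ⇒ f(k) = k.
So s_k = (B(k−1)f/C)·t_k = (k/(k**2 + k + 1))·t_k = 4*k*factorial(k).
Check: Δs_k = 4*(k**2 + k + 1)*factorial(k). ✓
Sum = s_(8) − s_(1); s_(8) = 1290240, s_(1) = 4 ⇒ 1290236.

Σ = 1290236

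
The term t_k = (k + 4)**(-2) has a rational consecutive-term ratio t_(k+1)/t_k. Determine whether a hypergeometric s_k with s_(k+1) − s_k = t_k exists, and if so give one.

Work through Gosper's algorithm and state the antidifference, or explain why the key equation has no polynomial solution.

t_(k+1)/t_k = (k + 4)**2/(k + 5)**2.
Take A(k)=k**2 + 8*k + 16, B(k)=k**2 + 10*k + 25, C(k)=1.
f must satisfy (k**2 + 8*k + 16)·f(k+1) − (k**2 + 8*k + 16)·f(k) = 1.
Degrees (2,2,0) ⇒ d ≤ 0.
Write f(k) = c0. Then LHS − RHS = -1, requiring -1 = 0: contradictory. No certificate.

none (Gosper's algorithm certifies no s_k)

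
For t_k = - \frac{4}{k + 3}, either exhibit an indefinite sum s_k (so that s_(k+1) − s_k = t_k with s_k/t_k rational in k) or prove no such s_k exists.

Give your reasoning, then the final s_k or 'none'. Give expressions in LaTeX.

none — t_k is not Gosper-summable

Compute t_(k+1)/t_k: get (k + 3)/(k + 4).
A = k + 3, B = k + 4, C = 1.
Set up (k + 3)·f(k+1) − (k + 3)·f(k) − (1) = 0.
Bound: deg f ≤ 0.
Write f(k) = c0. Then LHS − RHS = -1, requiring -1 = 0: contradictory. No certificate.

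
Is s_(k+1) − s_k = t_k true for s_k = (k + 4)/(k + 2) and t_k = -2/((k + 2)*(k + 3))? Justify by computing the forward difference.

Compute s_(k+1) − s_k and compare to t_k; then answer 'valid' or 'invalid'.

valid (s_(k+1) − s_k reduces to t_k)

s_(k+1) = (k + 5)/(k + 3)
s_(k+1) − s_k = -2/(k**2 + 5*k + 6)
(s_(k+1) − s_k) − t_k = 0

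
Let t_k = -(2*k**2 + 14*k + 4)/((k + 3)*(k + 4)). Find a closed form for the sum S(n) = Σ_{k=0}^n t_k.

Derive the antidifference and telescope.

Ratio r(k) = (k + 3)*(7*k + (k + 1)**2 + 9)/((k + 5)*(k**2 + 7*k + 2)).
Gosper form: A/B · C(k+1)/C(k) with A=k + 3, B=k + 5, C=k**2 + 7*k + 2.
f must satisfy (k + 3)·f(k+1) − (k + 4)·f(k) = k**2 + 7*k + 2.
Degrees (1,1,2) ⇒ d ≤ 2.
Coefficient equations give f(k) = k*(3*k - 1)/3.
R(k) = B(k−1)·f(k)/C(k) = k*(k + 4)*(3*k - 1)/(3*(k**2 + 7*k + 2)); s_k = R·t_k = 2*k*(1 - 3*k)/(3*(k + 3)).
s_(k+1) − s_k = 2*(-k**2 - 7*k - 2)/(k**2 + 7*k + 12) = t_k.
Telescope: S(n) = s_(n+1) − s_(0) = 2*(-3*n**2 - 5*n - 2)/(3*(n + 4)) − (0) = 2*(-3*n**2 - 5*n - 2)/(3*(n + 4)).

S(n) = 2*(-3*n**2 - 5*n - 2)/(3*(n + 4))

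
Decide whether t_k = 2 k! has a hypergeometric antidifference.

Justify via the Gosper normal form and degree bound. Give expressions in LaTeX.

No; the degree bound rules out any f.

Step 1: r(k) = k + 1.
Normal form (A,B,C) = (k + 1, 1, 1).
Key eq: (k + 1)·f(k+1) = (1)·f(k) + (1).
Degrees (1,0,0) ⇒ d ≤ -1.
d = -1 < 0 ⇒ no nonzero polynomial f; not summable.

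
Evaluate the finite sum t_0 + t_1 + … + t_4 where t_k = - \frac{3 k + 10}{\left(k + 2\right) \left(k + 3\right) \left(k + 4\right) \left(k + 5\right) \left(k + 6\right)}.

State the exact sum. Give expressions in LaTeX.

Compute t_(k+1)/t_k: get (k + 2)*(3*k + 13)/((k + 7)*(3*k + 10)).
Gosper form: A/B · C(k+1)/C(k) with A=k + 2, B=k + 7, C=k + 10/3.
Set up (k + 2)·f(k+1) − (k + 6)·f(k) − (k + 10/3) = 0.
Bound: deg f ≤ 4.
Match coefficients ⇒ f(k) = k*(k + 3)*(k**2 + 11*k + 38)/120.
Certificate R = B(k−1)f/C = k*(k + 3)*(k + 6)*(k**2 + 11*k + 38)/(40*(3*k + 10)) gives s_k = k*(-k**2 - 11*k - 38)/(40*(k**3 + 11*k**2 + 38*k + 40)).
Δs = (-3*k - 10)/(k**5 + 20*k**4 + 155*k**3 + 580*k**2 + 1044*k + 720), as required.
Telescoping: Σ = s_(5) − s_(0) = -59/2520 − (0) = -59/2520.

Σ = -59/2520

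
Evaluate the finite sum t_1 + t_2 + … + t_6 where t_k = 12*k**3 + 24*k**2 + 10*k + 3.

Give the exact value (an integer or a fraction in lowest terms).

t_(k+1)/t_k = (12*k**3 + 60*k**2 + 94*k + 49)/(12*k**3 + 24*k**2 + 10*k + 3).
So A=1 and B=1, with C=k**3 + 2*k**2 + 5*k/6 + 1/4.
Solve (1)·f(k+1) − (1)·f(k) = k**3 + 2*k**2 + 5*k/6 + 1/4.
From deg A=0, deg B=0, deg C=3: d=4.
Solve for f: f(k) = k*(3*k**3 + 2*k**2 - 4*k + 2)/12 (degree 4 ≤ 4).
Get s_k = R·t_k = k*(3*k**3 + 2*k**2 - 4*k + 2) with R(k) = B(k−1)f(k)/C(k) = k*(3*k**3 + 2*k**2 - 4*k + 2)/(12*k**3 + 24*k**2 + 10*k + 3).
Check: Δs_k = 12*k**3 + 24*k**2 + 10*k + 3. ✓
Σ_(k=1)^(6) t_k = s_(7) − s_(1) = 7707 − (3) = 7704.

Σ = 7704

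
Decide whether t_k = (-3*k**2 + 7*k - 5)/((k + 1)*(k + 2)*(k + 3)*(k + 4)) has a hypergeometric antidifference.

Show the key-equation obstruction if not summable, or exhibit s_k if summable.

Yes. s_k = k*(-k**2 - 9)/(2*(k + 1)*(k + 2)*(k + 3)).

Ratio r(k) = (3*k**3 + 2*k**2 + 1)/(3*k**3 + 8*k**2 - 30*k + 25).
Normal form (A,B,C) = (k + 1, k + 5, k**2 - 7*k/3 + 5/3).
Solve (k + 1)·f(k+1) − (k + 4)·f(k) = k**2 - 7*k/3 + 5/3.
From deg A=1, deg B=1, deg C=2: d=3.
Match coefficients ⇒ f(k) = k*(k**2 + 9)/6.
Get s_k = R·t_k = k*(-k**2 - 9)/(2*(k + 1)*(k + 2)*(k + 3)) with R(k) = B(k−1)f(k)/C(k) = k*(k + 4)*(k**2 + 9)/(2*(3*k**2 - 7*k + 5)).
Verify: (-3*k**2 + 7*k - 5)/(k**4 + 10*k**3 + 35*k**2 + 50*k + 24) matches t_k.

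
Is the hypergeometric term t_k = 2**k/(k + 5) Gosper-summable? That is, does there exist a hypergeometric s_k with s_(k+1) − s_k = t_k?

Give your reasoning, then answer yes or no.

No. Not Gosper-summable.

Ratio r(k) = 2*(k + 5)/(k + 6).
Factor: A=2*k + 10; B=k + 6; C=1.
f must satisfy (2*k + 10)·f(k+1) − (k + 5)·f(k) = 1.
Degrees (1,1,0) ⇒ d ≤ -1.
deg f ≤ -1 is impossible — no certificate.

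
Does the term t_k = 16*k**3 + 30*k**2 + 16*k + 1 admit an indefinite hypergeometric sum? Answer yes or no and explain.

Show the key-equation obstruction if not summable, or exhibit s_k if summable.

t_(k+1)/t_k = (16*k**3 + 78*k**2 + 124*k + 63)/(16*k**3 + 30*k**2 + 16*k + 1).
Take A(k)=1, B(k)=1, C(k)=k**3 + 15*k**2/8 + k + 1/16.
Set up (1)·f(k+1) − (1)·f(k) − (k**3 + 15*k**2/8 + k + 1/16) = 0.
deg f ≤ 4 (via 0,0,3).
A polynomial solution: f(k) = k*(4*k**3 + 2*k**2 - 3*k - 2)/16.
R(k) = B(k−1)·f(k)/C(k) = k*(4*k**3 + 2*k**2 - 3*k - 2)/(16*k**3 + 30*k**2 + 16*k + 1); s_k = R·t_k = k*(4*k**3 + 2*k**2 - 3*k - 2).
Verify: 16*k**3 + 30*k**2 + 16*k + 1 matches t_k.

Yes. s_k = k*(4*k**3 + 2*k**2 - 3*k - 2).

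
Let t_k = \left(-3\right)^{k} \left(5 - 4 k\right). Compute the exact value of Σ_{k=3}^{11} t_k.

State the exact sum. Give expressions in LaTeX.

Σ = 5314437

The ratio is 3*(1 - 4*k)/(4*k - 5).
So A=-3 and B=1, with C=k - 5/4.
Need (-3)·f(k+1) − (1)·f(k) = k - 5/4.
Bound: deg f ≤ 1.
A polynomial solution: f(k) = -(k - 2)/4.
So s_k = (B(k−1)f/C)·t_k = (-(k - 2)/(4*k - 5))·t_k = (-3)**k*(k - 2).
Check: Δs_k = (-3)**k*(5 - 4*k). ✓
Sum = s_(12) − s_(3); s_(12) = 5314410, s_(3) = -27 ⇒ 5314437.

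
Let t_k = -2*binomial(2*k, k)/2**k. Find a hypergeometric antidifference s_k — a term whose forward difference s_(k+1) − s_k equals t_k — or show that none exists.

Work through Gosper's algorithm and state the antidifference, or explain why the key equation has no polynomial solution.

t_(k+1)/t_k = (2*k + 1)/(k + 1).
A = 2*k + 1, B = k + 1, C = 1.
Solve (2*k + 1)·f(k+1) − (k)·f(k) = 1.
From deg A=1, deg B=1, deg C=0: d=-1.
Negative degree bound (-1): no f exists, t_k not Gosper-summable.

none — t_k is not Gosper-summable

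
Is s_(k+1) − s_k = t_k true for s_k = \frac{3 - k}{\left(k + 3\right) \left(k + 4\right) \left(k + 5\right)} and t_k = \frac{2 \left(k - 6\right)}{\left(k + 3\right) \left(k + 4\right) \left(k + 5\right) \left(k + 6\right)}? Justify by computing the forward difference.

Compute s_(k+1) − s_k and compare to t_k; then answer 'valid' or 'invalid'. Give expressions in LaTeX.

s_(k+1) = (2 - k)/((k + 4)*(k + 5)*(k + 6))
s_(k+1) − s_k = 2*(k - 6)/(k**4 + 18*k**3 + 119*k**2 + 342*k + 360)
(s_(k+1) − s_k) − t_k = 0

Valid — Δs_k = t_k.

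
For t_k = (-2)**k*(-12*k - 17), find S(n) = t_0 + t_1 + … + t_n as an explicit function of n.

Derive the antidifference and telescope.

t_(k+1)/t_k = 2*(-12*k - 29)/(12*k + 17).
Gosper form: A/B · C(k+1)/C(k) with A=-2, B=1, C=k + 17/12.
Key eq: (-2)·f(k+1) = (1)·f(k) + (k + 17/12).
Bound: deg f ≤ 1.
Solving with deg f ≤ 1: f(k) = -(4*k + 3)/12.
Get s_k = R·t_k = (-2)**k*(4*k + 3) with R(k) = B(k−1)f(k)/C(k) = -(4*k + 3)/(12*k + 17).
Check: Δs_k = (-2)**k*(-12*k - 17). ✓
Evaluate: s_(n+1) = (-2)**(n + 1)*(4*n + 7); subtract s_(0) = 3 ⇒ S(n) = -8*(-2)**n*n - 14*(-2)**n - 3.

S(n) = -8*(-2)**n*n - 14*(-2)**n - 3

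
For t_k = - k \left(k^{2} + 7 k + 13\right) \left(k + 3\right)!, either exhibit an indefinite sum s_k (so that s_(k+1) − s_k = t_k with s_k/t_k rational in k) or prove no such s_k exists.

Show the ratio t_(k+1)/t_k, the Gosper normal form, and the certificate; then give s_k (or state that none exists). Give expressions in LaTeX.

s_k = - \left(k^{2} + 2 k - 4\right) \left(k + 3\right)!

t_(k+1)/t_k = (k + 1)*(k + 4)*(7*k + (k + 1)**2 + 20)/(k*(k**2 + 7*k + 13)).
Gosper form: A/B · C(k+1)/C(k) with A=k + 4, B=1, C=k**3 + 7*k**2 + 13*k.
Solve (k + 4)·f(k+1) − (1)·f(k) = k**3 + 7*k**2 + 13*k.
deg f ≤ 2 (via 1,0,3).
Match coefficients ⇒ f(k) = k**2 + 2*k - 4.
Get s_k = R·t_k = -(k**2 + 2*k - 4)*factorial(k + 3) with R(k) = B(k−1)f(k)/C(k) = (k**2 + 2*k - 4)/(k*(k**2 + 7*k + 13)).
s_(k+1) − s_k = -k*(k**2 + 7*k + 13)*factorial(k + 3) = t_k.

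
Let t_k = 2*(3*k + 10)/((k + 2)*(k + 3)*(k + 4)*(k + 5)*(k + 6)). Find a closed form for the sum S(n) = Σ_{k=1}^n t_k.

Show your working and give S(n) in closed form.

S(n) = n*(n**2 + 14*n + 63)/(45*(n**3 + 14*n**2 + 63*n + 90))

t_(k+1)/t_k = (k + 2)*(3*k + 13)/((k + 7)*(3*k + 10)).
So A=k + 2 and B=k + 7, with C=k + 10/3.
Solve (k + 2)·f(k+1) − (k + 6)·f(k) = k + 10/3.
From deg A=1, deg B=1, deg C=1: d=4.
Coefficient equations give f(k) = k*(k + 3)*(k**2 + 11*k + 38)/120.
R(k) = B(k−1)·f(k)/C(k) = k*(k + 3)*(k + 6)*(k**2 + 11*k + 38)/(40*(3*k + 10)); s_k = R·t_k = k*(k**2 + 11*k + 38)/(20*(k**3 + 11*k**2 + 38*k + 40)).
Verify: 2*(3*k + 10)/(k**5 + 20*k**4 + 155*k**3 + 580*k**2 + 1044*k + 720) matches t_k.
s_(n+1) = (n**3 + 14*n**2 + 63*n + 50)/(20*(n**3 + 14*n**2 + 63*n + 90)) and s_(1) = 1/36, so S(n) = n*(n**2 + 14*n + 63)/(45*(n**3 + 14*n**2 + 63*n + 90)).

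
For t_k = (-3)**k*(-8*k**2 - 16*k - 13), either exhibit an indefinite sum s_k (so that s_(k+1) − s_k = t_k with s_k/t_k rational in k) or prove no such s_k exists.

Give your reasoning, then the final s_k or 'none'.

s_k = (-3)**k*(2*k**2 + k + 1)

The ratio is 3*(-8*k**2 - 32*k - 37)/(8*k**2 + 16*k + 13).
Normal form (A,B,C) = (-3, 1, k**2 + 2*k + 13/8).
Key eq: (-3)·f(k+1) = (1)·f(k) + (k**2 + 2*k + 13/8).
Bound: deg f ≤ 2.
A polynomial solution: f(k) = -(2*k**2 + k + 1)/8.
Get s_k = R·t_k = (-3)**k*(2*k**2 + k + 1) with R(k) = B(k−1)f(k)/C(k) = -(2*k**2 + k + 1)/(8*k**2 + 16*k + 13).
Verify: (-3)**k*(-8*k**2 - 16*k - 13) matches t_k.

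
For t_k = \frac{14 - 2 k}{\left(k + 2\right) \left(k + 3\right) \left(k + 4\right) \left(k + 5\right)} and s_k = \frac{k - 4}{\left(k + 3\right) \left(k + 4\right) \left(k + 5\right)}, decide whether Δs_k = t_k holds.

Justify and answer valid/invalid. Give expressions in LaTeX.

s_(k+1) = (k - 3)/((k + 4)*(k + 5)*(k + 6))
s_(k+1) − s_k = (15 - 2*k)/(k**4 + 18*k**3 + 119*k**2 + 342*k + 360)
(s_(k+1) − s_k) − t_k = 9*(k - 6)/(k**5 + 20*k**4 + 155*k**3 + 580*k**2 + 1044*k + 720)

Invalid: residual \frac{9 \left(k - 6\right)}{k^{5} + 20 k^{4} + 155 k^{3} + 580 k^{2} + 1044 k + 720} ≠ 0.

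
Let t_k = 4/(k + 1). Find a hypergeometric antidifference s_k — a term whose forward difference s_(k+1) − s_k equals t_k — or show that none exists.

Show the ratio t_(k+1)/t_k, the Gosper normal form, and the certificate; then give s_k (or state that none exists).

none — t_k is not Gosper-summable

Step 1: r(k) = (k + 1)/(k + 2).
Factor: A=k + 1; B=k + 2; C=1.
f must satisfy (k + 1)·f(k+1) − (k + 1)·f(k) = 1.
From deg A=1, deg B=1, deg C=0: d=0.
Put f(k) = c0: A·f(k+1) − B(k−1)·f(k) − C = -1; need -1 = 0 — inconsistent ⇒ no f, not summable.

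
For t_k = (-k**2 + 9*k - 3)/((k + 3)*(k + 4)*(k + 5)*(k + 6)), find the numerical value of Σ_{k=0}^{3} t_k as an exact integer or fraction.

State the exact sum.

Compute t_(k+1)/t_k: get -(k + 3)*(9*k - (k + 1)**2 + 6)/((k + 7)*(k**2 - 9*k + 3)).
Normal form (A,B,C) = (k + 3, k + 7, k**2 - 9*k + 3).
Solve (k + 3)·f(k+1) − (k + 6)·f(k) = k**2 - 9*k + 3.
From deg A=1, deg B=1, deg C=2: d=3.
Match coefficients ⇒ f(k) = k*(k**2 - 48*k + 107)/60.
Get s_k = R·t_k = k*(-k**2 + 48*k - 107)/(60*(k + 3)*(k + 4)*(k + 5)) with R(k) = B(k−1)f(k)/C(k) = k*(k + 6)*(k**2 - 48*k + 107)/(60*(k**2 - 9*k + 3)).
s_(k+1) − s_k = (-k**2 + 9*k - 3)/(k**4 + 18*k**3 + 119*k**2 + 342*k + 360) = t_k.
Evaluate s at k=4 and k=0: 23/2520 and 0; difference 23/2520.

Σ = 23/2520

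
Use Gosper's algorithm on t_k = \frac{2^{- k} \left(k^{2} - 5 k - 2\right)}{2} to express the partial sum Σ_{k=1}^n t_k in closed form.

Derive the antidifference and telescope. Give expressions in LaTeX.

t_(k+1)/t_k = (k**2 - 3*k - 6)/(2*(k**2 - 5*k - 2)).
Take A(k)=1/2, B(k)=1, C(k)=k**2 - 5*k - 2.
Key eq: (1/2)·f(k+1) = (1)·f(k) + (k**2 - 5*k - 2).
Bound: deg f ≤ 2.
Solving with deg f ≤ 2: f(k) = -2*(k - 4)*(k + 1).
R(k) = B(k−1)·f(k)/C(k) = -2*(k - 4)*(k + 1)/(k**2 - 5*k - 2); s_k = R·t_k = (-k**2 + 3*k + 4)/2**k.
Check: Δs_k = (k**2 - 5*k - 2)/(2*2**k). ✓
Evaluate: s_(n+1) = 2**(-n - 1)*(-n**2 + n + 6); subtract s_(1) = 3 ⇒ S(n) = (-6*2**n - n**2 + n + 6)/(2*2**n).

S(n) = \frac{2^{- n} \left(- 6 \cdot 2^{n} - n^{2} + n + 6\right)}{2}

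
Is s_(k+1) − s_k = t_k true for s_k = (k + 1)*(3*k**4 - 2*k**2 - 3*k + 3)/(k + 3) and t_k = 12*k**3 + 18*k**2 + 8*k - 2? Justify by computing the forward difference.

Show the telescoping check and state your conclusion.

s_(k+1) = -(k + 2)*(3*k - 3*(k + 1)**4 + 2*(k + 1)**2)/(k + 4)
s_(k+1) − s_k = 2*(6*k**5 + 42*k**4 + 85*k**3 + 71*k**2 + 16*k - 3)/(k**2 + 7*k + 12)
(s_(k+1) − s_k) − t_k = 2*(-9*k**4 - 54*k**3 - 64*k**2 - 25*k + 9)/(k**2 + 7*k + 12)

Invalid: residual 2*(-9*k**4 - 54*k**3 - 64*k**2 - 25*k + 9)/(k**2 + 7*k + 12) ≠ 0.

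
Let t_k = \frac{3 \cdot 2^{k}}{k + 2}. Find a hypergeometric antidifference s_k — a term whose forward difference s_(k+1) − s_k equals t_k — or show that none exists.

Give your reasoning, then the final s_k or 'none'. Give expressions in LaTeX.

none — t_k is not Gosper-summable

Compute t_(k+1)/t_k: get 2*(k + 2)/(k + 3).
So A=2*k + 4 and B=k + 3, with C=1.
Set up (2*k + 4)·f(k+1) − (k + 2)·f(k) − (1) = 0.
Bound: deg f ≤ -1.
Bound -1 < 0, so the key equation has no polynomial solution.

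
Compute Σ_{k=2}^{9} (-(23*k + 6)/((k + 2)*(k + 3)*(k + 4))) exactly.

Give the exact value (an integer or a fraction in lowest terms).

t_(k+1)/t_k = (k + 2)*(23*k + 29)/((k + 5)*(23*k + 6)).
Gosper form: A/B · C(k+1)/C(k) with A=k + 2, B=k + 5, C=k + 6/23.
Key eq: (k + 2)·f(k+1) = (k + 4)·f(k) + (k + 6/23).
From deg A=1, deg B=1, deg C=1: d=2.
Match coefficients ⇒ f(k) = k*(13*k - 4)/69.
Certificate R = B(k−1)f/C = k*(k + 4)*(13*k - 4)/(3*(23*k + 6)) gives s_k = k*(4 - 13*k)/(3*(k + 2)*(k + 3)).
Verify: (-23*k - 6)/(k**3 + 9*k**2 + 26*k + 24) matches t_k.
Sum = s_(10) − s_(2); s_(10) = -35/13, s_(2) = -11/15 ⇒ -382/195.

Σ = -382/195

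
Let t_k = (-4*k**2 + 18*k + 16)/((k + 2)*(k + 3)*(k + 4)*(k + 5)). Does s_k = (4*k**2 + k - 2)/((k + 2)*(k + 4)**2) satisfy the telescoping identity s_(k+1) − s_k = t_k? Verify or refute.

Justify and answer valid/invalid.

s_(k+1) = (k + 4*(k + 1)**2 - 1)/((k + 3)*(k + 5)**2)
s_(k+1) − s_k = (-4*k**4 - 10*k**3 + 117*k**2 + 419*k + 246)/(k**6 + 23*k**5 + 217*k**4 + 1073*k**3 + 2926*k**2 + 4160*k + 2400)
(s_(k+1) − s_k) − t_k = (8*k**3 + 19*k**2 - 85*k - 74)/(k**6 + 23*k**5 + 217*k**4 + 1073*k**3 + 2926*k**2 + 4160*k + 2400)

Invalid: residual (8*k**3 + 19*k**2 - 85*k - 74)/(k**6 + 23*k**5 + 217*k**4 + 1073*k**3 + 2926*k**2 + 4160*k + 2400) ≠ 0.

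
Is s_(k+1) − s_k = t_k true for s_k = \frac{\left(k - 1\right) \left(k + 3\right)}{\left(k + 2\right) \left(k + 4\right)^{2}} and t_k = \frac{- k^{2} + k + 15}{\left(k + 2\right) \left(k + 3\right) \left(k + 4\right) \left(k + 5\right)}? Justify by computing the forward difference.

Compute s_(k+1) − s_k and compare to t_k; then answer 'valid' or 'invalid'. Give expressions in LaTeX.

Invalid: residual \frac{2 k^{3} + 10 k^{2} - 12 k - 75}{k^{6} + 23 k^{5} + 217 k^{4} + 1073 k^{3} + 2926 k^{2} + 4160 k + 2400} ≠ 0.

s_(k+1) = k*(k + 4)/((k + 3)*(k + 5)**2)
s_(k+1) − s_k = (k*(k + 2)*(k + 4)**3 + (1 - k)*(k + 3)**2*(k + 5)**2)/((k + 2)*(k + 3)*(k + 4)**2*(k + 5)**2)
(s_(k+1) − s_k) − t_k = (2*k**3 + 10*k**2 - 12*k - 75)/(k**6 + 23*k**5 + 217*k**4 + 1073*k**3 + 2926*k**2 + 4160*k + 2400)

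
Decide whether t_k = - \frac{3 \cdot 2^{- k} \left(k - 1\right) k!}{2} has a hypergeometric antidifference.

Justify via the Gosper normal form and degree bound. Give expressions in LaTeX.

Yes. s_k = - 3 \cdot 2^{- k} k!.

The ratio is k*(k + 1)/(2*(k - 1)).
Gosper form: A/B · C(k+1)/C(k) with A=k/2 + 1/2, B=1, C=k - 1.
f must satisfy (k/2 + 1/2)·f(k+1) − (1)·f(k) = k - 1.
Degrees (1,0,1) ⇒ d ≤ 0.
Coefficient equations give f(k) = 2.
So s_k = (B(k−1)f/C)·t_k = (2/(k - 1))·t_k = -3*factorial(k)/2**k.
Check: Δs_k = -3*(k - 1)*factorial(k)/(2*2**k). ✓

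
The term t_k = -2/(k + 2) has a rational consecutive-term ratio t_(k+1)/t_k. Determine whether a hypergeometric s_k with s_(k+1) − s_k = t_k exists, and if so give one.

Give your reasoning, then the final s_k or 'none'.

r(k) = (k + 2)/(k + 3) after simplifying.
Factor: A=k + 2; B=k + 3; C=1.
Set up (k + 2)·f(k+1) − (k + 2)·f(k) − (1) = 0.
From deg A=1, deg B=1, deg C=0: d=0.
f = c0 ⇒ A·f(k+1) − B(k−1)·f(k) − C = -1. The system {-1 = 0} is inconsistent; no antidifference.

no hypergeometric antidifference exists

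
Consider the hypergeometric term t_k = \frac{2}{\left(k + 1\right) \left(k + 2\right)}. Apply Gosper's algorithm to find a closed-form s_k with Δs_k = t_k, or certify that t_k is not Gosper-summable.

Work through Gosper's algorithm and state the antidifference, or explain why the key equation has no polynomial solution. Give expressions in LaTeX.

s_k = \frac{2 k}{k + 1}

The ratio is (k + 1)/(k + 3).
Factor: A=k + 1; B=k + 3; C=1.
f must satisfy (k + 1)·f(k+1) − (k + 2)·f(k) = 1.
d = 1 from the (1,1,0) case.
Solve for f: f(k) = k (degree 1 ≤ 1).
R(k) = B(k−1)·f(k)/C(k) = k*(k + 2); s_k = R·t_k = 2*k/(k + 1).
Check: Δs_k = 2/(k**2 + 3*k + 2). ✓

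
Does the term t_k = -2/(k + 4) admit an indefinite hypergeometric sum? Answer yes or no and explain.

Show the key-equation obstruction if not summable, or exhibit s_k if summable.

No. Not Gosper-summable.

r(k) = (k + 4)/(k + 5) after simplifying.
A = k + 4, B = k + 5, C = 1.
Solve (k + 4)·f(k+1) − (k + 4)·f(k) = 1.
d = 0 from the (1,1,0) case.
Generic f = c0 gives residual -1; -1 = 0 cannot hold, so t_k is not Gosper-summable.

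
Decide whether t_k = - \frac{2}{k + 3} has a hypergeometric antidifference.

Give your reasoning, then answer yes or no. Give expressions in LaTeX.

Compute t_(k+1)/t_k: get (k + 3)/(k + 4).
Normal form (A,B,C) = (k + 3, k + 4, 1).
f must satisfy (k + 3)·f(k+1) − (k + 3)·f(k) = 1.
d = 0 from the (1,1,0) case.
Generic f = c0 gives residual -1; -1 = 0 cannot hold, so t_k is not Gosper-summable.

No — key equation has no polynomial f.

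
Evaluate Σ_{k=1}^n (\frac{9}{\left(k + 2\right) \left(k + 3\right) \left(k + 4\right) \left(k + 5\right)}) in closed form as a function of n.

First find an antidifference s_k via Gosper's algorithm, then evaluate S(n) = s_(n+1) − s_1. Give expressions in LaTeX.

Compute t_(k+1)/t_k: get (k + 2)/(k + 6).
A = k + 2, B = k + 6, C = 1.
Solve (k + 2)·f(k+1) − (k + 5)·f(k) = 1.
Degrees (1,1,0) ⇒ d ≤ 3.
Solve for f: f(k) = k*(k**2 + 9*k + 26)/72 (degree 3 ≤ 3).
R(k) = B(k−1)·f(k)/C(k) = k*(k + 5)*(k**2 + 9*k + 26)/72; s_k = R·t_k = k*(k**2 + 9*k + 26)/(8*(k + 2)*(k + 3)*(k + 4)).
s_(k+1) − s_k = 9/(k**4 + 14*k**3 + 71*k**2 + 154*k + 120) = t_k.
Evaluate: s_(n+1) = (n**3 + 12*n**2 + 47*n + 36)/(8*(n**3 + 12*n**2 + 47*n + 60)); subtract s_(1) = 3/40 ⇒ S(n) = n*(n**2 + 12*n + 47)/(20*(n**3 + 12*n**2 + 47*n + 60)).

S(n) = \frac{n \left(n^{2} + 12 n + 47\right)}{20 \left(n^{3} + 12 n^{2} + 47 n + 60\right)}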